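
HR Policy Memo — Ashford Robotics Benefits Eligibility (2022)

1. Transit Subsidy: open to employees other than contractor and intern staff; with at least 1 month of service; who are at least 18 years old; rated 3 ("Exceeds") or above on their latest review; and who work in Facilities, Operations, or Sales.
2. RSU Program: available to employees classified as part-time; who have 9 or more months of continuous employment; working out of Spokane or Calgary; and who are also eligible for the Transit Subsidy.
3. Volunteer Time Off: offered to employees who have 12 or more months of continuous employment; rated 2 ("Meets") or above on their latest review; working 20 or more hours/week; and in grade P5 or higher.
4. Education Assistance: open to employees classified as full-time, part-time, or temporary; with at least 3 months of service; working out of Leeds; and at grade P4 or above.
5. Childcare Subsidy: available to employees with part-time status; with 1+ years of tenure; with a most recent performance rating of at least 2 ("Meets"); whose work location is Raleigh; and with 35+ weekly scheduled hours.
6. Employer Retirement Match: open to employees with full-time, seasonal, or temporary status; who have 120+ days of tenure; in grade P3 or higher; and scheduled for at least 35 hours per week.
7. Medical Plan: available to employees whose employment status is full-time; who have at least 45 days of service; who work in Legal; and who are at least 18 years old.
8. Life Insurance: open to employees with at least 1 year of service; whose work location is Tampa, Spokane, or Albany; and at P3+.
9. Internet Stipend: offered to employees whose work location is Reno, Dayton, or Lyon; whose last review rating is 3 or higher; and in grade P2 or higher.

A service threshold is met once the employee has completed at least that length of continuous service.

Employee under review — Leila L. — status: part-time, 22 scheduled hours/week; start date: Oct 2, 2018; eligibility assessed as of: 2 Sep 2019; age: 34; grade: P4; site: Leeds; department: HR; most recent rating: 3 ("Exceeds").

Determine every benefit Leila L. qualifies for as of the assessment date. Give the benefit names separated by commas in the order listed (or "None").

Service from Oct 2, 2018 to 2 Sep 2019: 335 days.
Transit Subsidy — status part-time ✓ (not excluded); service 335 days ≥ 1 month (≈30 days) ✓; age 34 ≥ 18 ✓; rating 3 ≥ 3 ✓; dept HR ✗ → not eligible.
RSU Program — status part-time ✓; service 335 days ≥ 9 months (≈270 days) ✓; site Leeds ✗ (not Spokane or Calgary) → not eligible.
Volunteer Time Off — service 335 days < 12 months (≈360 days) ✗ → not eligible.
Education Assistance — status part-time ✓; service 335 days ≥ 3 months (≈90 days) ✓; site Leeds ✓; grade P4 ≥ P4 ✓ → eligible.
Childcare Subsidy — status part-time ✓; service 335 days < 1 year (≈365 days) ✗ → not eligible.
Employer Retirement Match — status part-time ✗ (requires full-time, seasonal, or temporary) → not eligible.
Medical Plan — status part-time ✗ (requires full-time) → not eligible.
Life Insurance — service 335 days < 1 year (≈365 days) ✗ → not eligible.
Internet Stipend — site Leeds ✗ (not Reno, Dayton, or Lyon) → not eligible.

Education Assistance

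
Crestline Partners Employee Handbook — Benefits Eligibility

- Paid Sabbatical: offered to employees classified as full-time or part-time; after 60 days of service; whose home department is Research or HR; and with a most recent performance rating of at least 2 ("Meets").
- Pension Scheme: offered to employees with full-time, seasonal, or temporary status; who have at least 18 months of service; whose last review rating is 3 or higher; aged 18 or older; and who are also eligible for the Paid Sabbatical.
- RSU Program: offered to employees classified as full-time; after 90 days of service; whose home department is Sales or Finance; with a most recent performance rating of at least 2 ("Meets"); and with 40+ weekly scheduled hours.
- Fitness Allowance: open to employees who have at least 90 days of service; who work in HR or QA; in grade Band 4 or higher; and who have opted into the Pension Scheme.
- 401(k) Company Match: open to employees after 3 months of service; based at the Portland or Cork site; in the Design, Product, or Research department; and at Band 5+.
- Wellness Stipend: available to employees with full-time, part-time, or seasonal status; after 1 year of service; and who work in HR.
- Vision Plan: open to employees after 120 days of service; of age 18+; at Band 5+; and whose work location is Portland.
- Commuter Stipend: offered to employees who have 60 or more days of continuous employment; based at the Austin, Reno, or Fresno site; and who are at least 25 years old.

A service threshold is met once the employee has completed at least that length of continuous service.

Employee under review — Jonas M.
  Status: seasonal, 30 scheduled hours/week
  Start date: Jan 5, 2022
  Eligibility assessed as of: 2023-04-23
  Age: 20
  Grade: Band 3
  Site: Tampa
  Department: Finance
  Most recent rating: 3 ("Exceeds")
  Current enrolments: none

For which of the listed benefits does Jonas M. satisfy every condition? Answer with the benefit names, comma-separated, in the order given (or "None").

Service from Jan 5, 2022 to 2023-04-23: 473 days.
Paid Sabbatical — status seasonal ✗ (requires full-time or part-time) → not eligible.
Pension Scheme — status seasonal ✓; service 473 days < 18 months (≈540 days) ✗ → not eligible.
RSU Program — status seasonal ✗ (requires full-time) → not eligible.
Fitness Allowance — service 473 days ≥ 90 days ✓; dept Finance ✗ → not eligible.
401(k) Company Match — service 473 days ≥ 3 months (≈90 days) ✓; site Tampa ✗ (not Portland or Cork) → not eligible.
Wellness Stipend — status seasonal ✓; service 473 days ≥ 1 year (≈365 days) ✓; dept Finance ✗ → not eligible.
Vision Plan — service 473 days ≥ 120 days ✓; age 20 ≥ 18 ✓; grade Band 3 < Band 5 ✗ → not eligible.
Commuter Stipend — service 473 days ≥ 60 days ✓; site Tampa ✗ (not Austin, Reno, or Fresno) → not eligible.

None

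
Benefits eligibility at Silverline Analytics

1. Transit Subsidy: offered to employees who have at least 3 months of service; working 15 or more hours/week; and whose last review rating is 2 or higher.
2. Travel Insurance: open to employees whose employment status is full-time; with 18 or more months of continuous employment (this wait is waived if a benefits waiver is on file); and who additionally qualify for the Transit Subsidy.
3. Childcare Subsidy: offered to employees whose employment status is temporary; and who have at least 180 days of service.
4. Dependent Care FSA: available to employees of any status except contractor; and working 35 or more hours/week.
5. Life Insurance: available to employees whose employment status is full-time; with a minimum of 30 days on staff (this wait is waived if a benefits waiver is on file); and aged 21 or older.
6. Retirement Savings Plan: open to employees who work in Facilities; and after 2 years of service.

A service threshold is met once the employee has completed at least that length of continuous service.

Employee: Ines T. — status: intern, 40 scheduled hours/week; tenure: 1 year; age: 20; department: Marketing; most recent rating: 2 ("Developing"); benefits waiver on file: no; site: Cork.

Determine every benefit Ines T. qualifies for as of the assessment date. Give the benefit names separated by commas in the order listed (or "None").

Transit Subsidy, Dependent Care FSA

Transit Subsidy — service 1 year ≥ 3 months (≈90 days) ✓; 40 hrs/wk ≥ 15 ✓; rating 2 ≥ 2 ✓ → eligible.
Travel Insurance — status intern ✗ (requires full-time) → not eligible.
Childcare Subsidy — status intern ✗ (requires temporary) → not eligible.
Dependent Care FSA — status intern ✓ (not excluded); 40 hrs/wk ≥ 35 ✓ → eligible.
Life Insurance — status intern ✗ (requires full-time) → not eligible.
Retirement Savings Plan — dept Marketing ✗ → not eligible.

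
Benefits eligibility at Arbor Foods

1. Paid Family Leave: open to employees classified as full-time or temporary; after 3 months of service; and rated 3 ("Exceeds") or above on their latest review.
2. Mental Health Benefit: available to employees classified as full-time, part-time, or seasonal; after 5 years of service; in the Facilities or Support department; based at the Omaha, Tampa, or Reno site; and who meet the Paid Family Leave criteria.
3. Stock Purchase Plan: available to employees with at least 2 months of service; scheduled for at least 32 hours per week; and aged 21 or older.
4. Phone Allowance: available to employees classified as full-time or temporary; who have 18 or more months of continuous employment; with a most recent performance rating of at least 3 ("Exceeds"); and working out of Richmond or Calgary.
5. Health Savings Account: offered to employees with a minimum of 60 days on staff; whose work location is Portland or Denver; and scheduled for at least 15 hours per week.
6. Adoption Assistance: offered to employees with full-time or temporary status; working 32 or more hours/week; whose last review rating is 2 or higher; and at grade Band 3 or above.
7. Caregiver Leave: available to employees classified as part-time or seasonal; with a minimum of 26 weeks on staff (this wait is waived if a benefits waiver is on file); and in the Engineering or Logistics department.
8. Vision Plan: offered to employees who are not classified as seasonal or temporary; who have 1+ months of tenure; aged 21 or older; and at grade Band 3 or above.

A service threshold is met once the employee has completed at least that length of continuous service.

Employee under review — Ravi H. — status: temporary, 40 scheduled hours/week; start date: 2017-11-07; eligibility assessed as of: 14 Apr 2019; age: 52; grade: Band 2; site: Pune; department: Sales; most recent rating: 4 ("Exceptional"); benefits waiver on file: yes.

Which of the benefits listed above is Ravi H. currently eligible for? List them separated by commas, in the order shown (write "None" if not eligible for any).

Service from 2017-11-07 to 14 Apr 2019: 523 days.
Paid Family Leave — status temporary ✓; service 523 days ≥ 3 months (≈90 days) ✓; rating 4 ≥ 3 ✓ → eligible.
Mental Health Benefit — status temporary ✗ (requires full-time, part-time, or seasonal) → not eligible.
Stock Purchase Plan — service 523 days ≥ 2 months (≈60 days) ✓; 40 hrs/wk ≥ 32 ✓; age 52 ≥ 21 ✓ → eligible.
Phone Allowance — status temporary ✓; service 523 days < 18 months (≈540 days) ✗ → not eligible.
Health Savings Account — service 523 days ≥ 60 days ✓; site Pune ✗ (not Portland or Denver) → not eligible.
Adoption Assistance — status temporary ✓; 40 hrs/wk ≥ 32 ✓; rating 4 ≥ 2 ✓; grade Band 2 < Band 3 ✗ → not eligible.
Caregiver Leave — status temporary ✗ (requires part-time or seasonal) → not eligible.
Vision Plan — status temporary ✗ (excluded) → not eligible.

Paid Family Leave, Stock Purchase Plan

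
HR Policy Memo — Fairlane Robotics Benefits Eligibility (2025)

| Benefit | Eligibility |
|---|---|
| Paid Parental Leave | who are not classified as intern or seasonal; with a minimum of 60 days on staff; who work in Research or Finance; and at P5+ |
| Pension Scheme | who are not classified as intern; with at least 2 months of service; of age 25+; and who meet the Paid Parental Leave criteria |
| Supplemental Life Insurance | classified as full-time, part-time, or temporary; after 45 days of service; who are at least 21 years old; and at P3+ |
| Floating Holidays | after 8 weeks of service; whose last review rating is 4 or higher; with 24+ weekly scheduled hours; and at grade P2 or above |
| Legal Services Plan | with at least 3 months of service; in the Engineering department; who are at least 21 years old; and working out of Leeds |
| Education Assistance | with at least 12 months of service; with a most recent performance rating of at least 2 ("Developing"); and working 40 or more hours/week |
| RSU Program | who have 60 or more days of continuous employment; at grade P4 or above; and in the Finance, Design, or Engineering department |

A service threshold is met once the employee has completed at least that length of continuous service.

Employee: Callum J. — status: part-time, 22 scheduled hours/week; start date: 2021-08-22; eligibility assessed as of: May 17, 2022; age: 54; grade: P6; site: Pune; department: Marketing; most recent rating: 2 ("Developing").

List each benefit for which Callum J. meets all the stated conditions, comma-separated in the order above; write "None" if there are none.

Service from 2021-08-22 to May 17, 2022: 268 days.
Paid Parental Leave — status part-time ✓ (not excluded); service 268 days ≥ 60 days ✓; dept Marketing ✗ → not eligible.
Pension Scheme — status part-time ✓ (not excluded); service 268 days ≥ 2 months (≈60 days) ✓; age 54 ≥ 25 ✓; not eligible for Paid Parental Leave ✗ → not eligible.
Supplemental Life Insurance — status part-time ✓; service 268 days ≥ 45 days ✓; age 54 ≥ 21 ✓; grade P6 ≥ P3 ✓ → eligible.
Floating Holidays — service 268 days ≥ 8 weeks (≈56 days) ✓; rating 2 < 4 ✗ → not eligible.
Legal Services Plan — service 268 days ≥ 3 months (≈90 days) ✓; dept Marketing ✗ → not eligible.
Education Assistance — service 268 days < 12 months (≈360 days) ✗ → not eligible.
RSU Program — service 268 days ≥ 60 days ✓; grade P6 ≥ P4 ✓; dept Marketing ✗ → not eligible.

Supplemental Life Insurance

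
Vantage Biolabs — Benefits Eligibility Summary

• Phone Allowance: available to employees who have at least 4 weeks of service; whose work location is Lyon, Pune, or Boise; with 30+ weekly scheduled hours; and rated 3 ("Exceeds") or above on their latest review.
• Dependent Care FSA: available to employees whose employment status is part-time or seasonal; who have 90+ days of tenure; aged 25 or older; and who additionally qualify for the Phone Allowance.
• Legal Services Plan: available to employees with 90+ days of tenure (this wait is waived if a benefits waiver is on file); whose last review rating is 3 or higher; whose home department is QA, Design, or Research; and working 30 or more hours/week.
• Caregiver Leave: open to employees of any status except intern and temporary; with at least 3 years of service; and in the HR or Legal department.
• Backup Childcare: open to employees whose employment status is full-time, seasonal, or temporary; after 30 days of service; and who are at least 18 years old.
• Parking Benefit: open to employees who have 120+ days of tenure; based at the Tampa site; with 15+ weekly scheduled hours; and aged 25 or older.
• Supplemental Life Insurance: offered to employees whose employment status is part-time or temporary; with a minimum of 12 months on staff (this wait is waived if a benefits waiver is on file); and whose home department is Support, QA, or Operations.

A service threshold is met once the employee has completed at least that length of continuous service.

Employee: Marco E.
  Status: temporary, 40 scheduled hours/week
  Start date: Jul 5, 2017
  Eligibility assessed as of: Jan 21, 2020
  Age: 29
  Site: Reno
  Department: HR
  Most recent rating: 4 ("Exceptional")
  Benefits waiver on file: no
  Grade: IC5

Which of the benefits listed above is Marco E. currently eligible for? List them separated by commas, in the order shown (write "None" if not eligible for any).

Service from Jul 5, 2017 to Jan 21, 2020: 930 days.
Phone Allowance — service 930 days ≥ 4 weeks (≈28 days) ✓; site Reno ✗ (not Lyon, Pune, or Boise) → not eligible.
Dependent Care FSA — status temporary ✗ (requires part-time or seasonal) → not eligible.
Legal Services Plan — no waiver, service 930 days ≥ 90 days ✓; rating 4 ≥ 3 ✓; dept HR ✗ → not eligible.
Caregiver Leave — status temporary ✗ (excluded) → not eligible.
Backup Childcare — status temporary ✓; service 930 days ≥ 30 days ✓; age 29 ≥ 18 ✓ → eligible.
Parking Benefit — service 930 days ≥ 120 days ✓; site Reno ✗ (not Tampa) → not eligible.
Supplemental Life Insurance — status temporary ✓; no waiver, service 930 days ≥ 12 months (≈360 days) ✓; dept HR ✗ → not eligible.

Backup Childcare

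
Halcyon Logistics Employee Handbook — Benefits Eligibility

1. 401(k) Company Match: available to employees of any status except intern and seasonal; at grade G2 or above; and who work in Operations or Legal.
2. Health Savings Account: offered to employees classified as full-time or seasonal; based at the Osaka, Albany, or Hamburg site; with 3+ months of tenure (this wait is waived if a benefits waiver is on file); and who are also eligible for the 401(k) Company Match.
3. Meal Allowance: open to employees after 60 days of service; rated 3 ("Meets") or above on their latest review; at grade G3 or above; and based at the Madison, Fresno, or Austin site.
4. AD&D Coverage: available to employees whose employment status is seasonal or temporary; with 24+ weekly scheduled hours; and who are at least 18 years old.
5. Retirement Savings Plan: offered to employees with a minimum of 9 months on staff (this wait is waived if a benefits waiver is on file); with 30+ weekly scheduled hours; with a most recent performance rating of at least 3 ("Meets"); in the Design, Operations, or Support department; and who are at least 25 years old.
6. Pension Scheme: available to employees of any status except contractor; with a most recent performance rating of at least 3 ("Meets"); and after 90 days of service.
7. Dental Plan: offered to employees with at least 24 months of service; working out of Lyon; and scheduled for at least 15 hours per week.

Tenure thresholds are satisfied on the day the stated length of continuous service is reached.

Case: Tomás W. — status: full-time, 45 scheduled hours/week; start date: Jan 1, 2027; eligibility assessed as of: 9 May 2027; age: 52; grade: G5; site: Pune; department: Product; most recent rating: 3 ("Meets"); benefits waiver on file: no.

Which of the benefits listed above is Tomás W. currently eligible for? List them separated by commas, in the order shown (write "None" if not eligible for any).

Service from Jan 1, 2027 to 9 May 2027: 128 days.
401(k) Company Match — status full-time ✓ (not excluded); grade G5 ≥ G2 ✓; dept Product ✗ → not eligible.
Health Savings Account — status full-time ✓; site Pune ✗ (not Osaka, Albany, or Hamburg) → not eligible.
Meal Allowance — service 128 days ≥ 60 days ✓; rating 3 ≥ 3 ✓; grade G5 ≥ G3 ✓; site Pune ✗ (not Madison, Fresno, or Austin) → not eligible.
AD&D Coverage — status full-time ✗ (requires seasonal or temporary) → not eligible.
Retirement Savings Plan — no waiver, service 128 days < 9 months (≈270 days) ✗ → not eligible.
Pension Scheme — status full-time ✓ (not excluded); rating 3 ≥ 3 ✓; service 128 days ≥ 90 days ✓ → eligible.
Dental Plan — service 128 days < 24 months (≈720 days) ✗ → not eligible.

Pension Scheme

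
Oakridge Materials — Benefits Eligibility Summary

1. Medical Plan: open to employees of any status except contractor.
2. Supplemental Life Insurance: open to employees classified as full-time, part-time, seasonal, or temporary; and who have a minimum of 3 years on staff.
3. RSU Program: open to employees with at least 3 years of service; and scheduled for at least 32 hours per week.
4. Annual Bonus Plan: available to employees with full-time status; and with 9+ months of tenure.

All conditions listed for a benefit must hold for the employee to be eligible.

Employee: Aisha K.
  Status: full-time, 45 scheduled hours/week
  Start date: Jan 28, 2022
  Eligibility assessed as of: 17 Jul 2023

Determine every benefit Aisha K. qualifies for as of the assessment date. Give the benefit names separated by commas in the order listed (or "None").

Medical Plan, Annual Bonus Plan

Service from Jan 28, 2022 to 17 Jul 2023: 535 days.
Medical Plan — status full-time ✓ (not excluded) → eligible.
Supplemental Life Insurance — status full-time ✓; service 535 days < 3 years (≈1095 days) ✗ → not eligible.
RSU Program — service 535 days < 3 years (≈1095 days) ✗ → not eligible.
Annual Bonus Plan — status full-time ✓; service 535 days ≥ 9 months (≈270 days) ✓ → eligible.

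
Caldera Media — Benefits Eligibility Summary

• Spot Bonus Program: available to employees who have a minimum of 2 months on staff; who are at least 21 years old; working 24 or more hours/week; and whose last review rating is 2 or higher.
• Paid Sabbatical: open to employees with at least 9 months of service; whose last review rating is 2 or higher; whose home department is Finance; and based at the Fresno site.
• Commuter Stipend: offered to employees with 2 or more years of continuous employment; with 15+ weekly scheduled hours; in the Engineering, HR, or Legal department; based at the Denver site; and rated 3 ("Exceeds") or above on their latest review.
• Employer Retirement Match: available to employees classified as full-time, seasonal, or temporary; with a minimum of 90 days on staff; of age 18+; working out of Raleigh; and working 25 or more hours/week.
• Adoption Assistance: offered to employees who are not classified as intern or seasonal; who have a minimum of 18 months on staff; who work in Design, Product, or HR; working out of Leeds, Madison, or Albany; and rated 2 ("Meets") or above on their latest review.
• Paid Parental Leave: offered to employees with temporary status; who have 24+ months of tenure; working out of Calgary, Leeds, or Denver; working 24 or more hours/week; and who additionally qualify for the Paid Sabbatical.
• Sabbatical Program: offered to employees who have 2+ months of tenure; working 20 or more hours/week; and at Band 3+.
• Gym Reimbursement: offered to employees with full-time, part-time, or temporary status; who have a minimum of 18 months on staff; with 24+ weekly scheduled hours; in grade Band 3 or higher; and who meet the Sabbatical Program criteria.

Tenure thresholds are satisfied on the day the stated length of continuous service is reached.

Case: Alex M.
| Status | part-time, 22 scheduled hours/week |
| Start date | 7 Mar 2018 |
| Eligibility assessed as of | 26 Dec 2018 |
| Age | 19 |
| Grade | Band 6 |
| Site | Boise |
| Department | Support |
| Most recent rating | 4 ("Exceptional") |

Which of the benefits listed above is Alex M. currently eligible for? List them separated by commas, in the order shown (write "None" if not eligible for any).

Service from 7 Mar 2018 to 26 Dec 2018: 294 days.
Spot Bonus Program — service 294 days ≥ 2 months (≈60 days) ✓; age 19 < 21 ✗ → not eligible.
Paid Sabbatical — service 294 days ≥ 9 months (≈270 days) ✓; rating 4 ≥ 2 ✓; dept Support ✗ → not eligible.
Commuter Stipend — service 294 days < 2 years (≈730 days) ✗ → not eligible.
Employer Retirement Match — status part-time ✗ (requires full-time, seasonal, or temporary) → not eligible.
Adoption Assistance — status part-time ✓ (not excluded); service 294 days < 18 months (≈540 days) ✗ → not eligible.
Paid Parental Leave — status part-time ✗ (requires temporary) → not eligible.
Sabbatical Program — service 294 days ≥ 2 months (≈60 days) ✓; 22 hrs/wk ≥ 20 ✓; grade Band 6 ≥ Band 3 ✓ → eligible.
Gym Reimbursement — status part-time ✓; service 294 days < 18 months (≈540 days) ✗ → not eligible.

Sabbatical Program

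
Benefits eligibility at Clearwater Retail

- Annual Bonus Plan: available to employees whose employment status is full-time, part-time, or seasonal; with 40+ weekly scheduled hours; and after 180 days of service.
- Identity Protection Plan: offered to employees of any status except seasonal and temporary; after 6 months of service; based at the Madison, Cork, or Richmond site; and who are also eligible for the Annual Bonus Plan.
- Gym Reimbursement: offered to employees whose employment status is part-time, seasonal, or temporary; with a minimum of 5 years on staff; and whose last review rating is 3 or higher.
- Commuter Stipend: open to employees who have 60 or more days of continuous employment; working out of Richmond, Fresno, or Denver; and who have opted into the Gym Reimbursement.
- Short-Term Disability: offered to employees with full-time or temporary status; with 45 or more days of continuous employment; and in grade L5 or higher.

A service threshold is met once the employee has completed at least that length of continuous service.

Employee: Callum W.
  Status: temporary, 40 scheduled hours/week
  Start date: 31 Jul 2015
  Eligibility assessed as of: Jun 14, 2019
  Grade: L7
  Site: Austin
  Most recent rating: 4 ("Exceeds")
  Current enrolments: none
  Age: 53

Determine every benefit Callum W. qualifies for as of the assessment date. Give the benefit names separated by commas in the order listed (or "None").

Short-Term Disability

Service from 31 Jul 2015 to Jun 14, 2019: 1414 days.
Annual Bonus Plan — status temporary ✗ (requires full-time, part-time, or seasonal) → not eligible.
Identity Protection Plan — status temporary ✗ (excluded) → not eligible.
Gym Reimbursement — status temporary ✓; service 1414 days < 5 years (≈1825 days) ✗ → not eligible.
Commuter Stipend — service 1414 days ≥ 60 days ✓; site Austin ✗ (not Richmond, Fresno, or Denver) → not eligible.
Short-Term Disability — status temporary ✓; service 1414 days ≥ 45 days ✓; grade L7 ≥ L5 ✓ → eligible.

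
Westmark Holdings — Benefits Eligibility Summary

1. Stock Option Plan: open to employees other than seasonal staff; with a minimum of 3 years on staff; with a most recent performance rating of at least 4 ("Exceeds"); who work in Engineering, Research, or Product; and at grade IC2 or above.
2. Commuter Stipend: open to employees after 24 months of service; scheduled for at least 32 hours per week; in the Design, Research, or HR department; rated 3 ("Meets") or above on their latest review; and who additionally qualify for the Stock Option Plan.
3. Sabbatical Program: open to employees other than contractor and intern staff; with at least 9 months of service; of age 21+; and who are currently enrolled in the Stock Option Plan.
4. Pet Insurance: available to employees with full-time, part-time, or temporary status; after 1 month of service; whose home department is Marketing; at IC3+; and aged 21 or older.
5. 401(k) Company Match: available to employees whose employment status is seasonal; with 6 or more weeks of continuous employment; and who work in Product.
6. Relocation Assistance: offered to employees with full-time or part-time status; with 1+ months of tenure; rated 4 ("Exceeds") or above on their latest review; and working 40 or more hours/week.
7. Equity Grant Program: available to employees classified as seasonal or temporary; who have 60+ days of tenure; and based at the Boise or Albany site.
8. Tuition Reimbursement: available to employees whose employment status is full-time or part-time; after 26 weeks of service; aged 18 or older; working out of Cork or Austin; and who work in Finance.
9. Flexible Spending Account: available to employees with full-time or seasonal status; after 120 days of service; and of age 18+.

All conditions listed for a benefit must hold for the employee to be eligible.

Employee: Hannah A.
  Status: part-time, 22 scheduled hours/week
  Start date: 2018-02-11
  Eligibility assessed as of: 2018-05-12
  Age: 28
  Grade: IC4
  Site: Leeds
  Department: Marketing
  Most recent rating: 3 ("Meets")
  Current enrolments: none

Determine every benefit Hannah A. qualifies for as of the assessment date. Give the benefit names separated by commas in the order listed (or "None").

Pet Insurance

Service from 2018-02-11 to 2018-05-12: 90 days.
Stock Option Plan — status part-time ✓ (not excluded); service 90 days < 3 years (≈1095 days) ✗ → not eligible.
Commuter Stipend — service 90 days < 24 months (≈720 days) ✗ → not eligible.
Sabbatical Program — status part-time ✓ (not excluded); service 90 days < 9 months (≈270 days) ✗ → not eligible.
Pet Insurance — status part-time ✓; service 90 days ≥ 1 month (≈30 days) ✓; dept Marketing ✓; grade IC4 ≥ IC3 ✓; age 28 ≥ 21 ✓ → eligible.
401(k) Company Match — status part-time ✗ (requires seasonal) → not eligible.
Relocation Assistance — status part-time ✓; service 90 days ≥ 1 month (≈30 days) ✓; rating 3 < 4 ✗ → not eligible.
Equity Grant Program — status part-time ✗ (requires seasonal or temporary) → not eligible.
Tuition Reimbursement — status part-time ✓; service 90 days < 26 weeks (≈182 days) ✗ → not eligible.
Flexible Spending Account — status part-time ✗ (requires full-time or seasonal) → not eligible.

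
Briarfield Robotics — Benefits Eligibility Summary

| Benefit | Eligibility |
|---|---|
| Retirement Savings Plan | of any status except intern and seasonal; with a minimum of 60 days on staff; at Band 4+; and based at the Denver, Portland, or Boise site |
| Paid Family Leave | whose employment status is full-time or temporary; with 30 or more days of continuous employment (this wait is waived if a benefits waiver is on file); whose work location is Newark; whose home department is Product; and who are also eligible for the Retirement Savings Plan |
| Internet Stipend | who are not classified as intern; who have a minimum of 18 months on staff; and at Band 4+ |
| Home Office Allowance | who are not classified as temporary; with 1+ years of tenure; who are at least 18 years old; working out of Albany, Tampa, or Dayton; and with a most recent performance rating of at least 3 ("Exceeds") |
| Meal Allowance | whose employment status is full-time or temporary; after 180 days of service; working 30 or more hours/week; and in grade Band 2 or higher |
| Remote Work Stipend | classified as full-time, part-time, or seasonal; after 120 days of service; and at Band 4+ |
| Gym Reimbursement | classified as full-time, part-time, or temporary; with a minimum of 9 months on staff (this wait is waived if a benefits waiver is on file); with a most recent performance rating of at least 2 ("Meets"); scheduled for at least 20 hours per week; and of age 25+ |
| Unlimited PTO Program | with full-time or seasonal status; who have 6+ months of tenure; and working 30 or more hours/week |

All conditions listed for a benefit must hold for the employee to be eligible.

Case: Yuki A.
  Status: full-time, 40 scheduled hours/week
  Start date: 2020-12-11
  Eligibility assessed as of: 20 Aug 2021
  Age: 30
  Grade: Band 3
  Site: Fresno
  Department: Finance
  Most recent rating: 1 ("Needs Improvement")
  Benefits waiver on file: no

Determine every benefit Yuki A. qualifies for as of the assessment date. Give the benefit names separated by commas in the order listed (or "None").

Meal Allowance, Unlimited PTO Program

Service from 2020-12-11 to 20 Aug 2021: 252 days.
Retirement Savings Plan — status full-time ✓ (not excluded); service 252 days ≥ 60 days ✓; grade Band 3 < Band 4 ✗ → not eligible.
Paid Family Leave — status full-time ✓; no waiver, service 252 days ≥ 30 days ✓; site Fresno ✗ (not Newark) → not eligible.
Internet Stipend — status full-time ✓ (not excluded); service 252 days < 18 months (≈540 days) ✗ → not eligible.
Home Office Allowance — status full-time ✓ (not excluded); service 252 days < 1 year (≈365 days) ✗ → not eligible.
Meal Allowance — status full-time ✓; service 252 days ≥ 180 days ✓; 40 hrs/wk ≥ 30 ✓; grade Band 3 ≥ Band 2 ✓ → eligible.
Remote Work Stipend — status full-time ✓; service 252 days ≥ 120 days ✓; grade Band 3 < Band 4 ✗ → not eligible.
Gym Reimbursement — status full-time ✓; no waiver, service 252 days < 9 months (≈270 days) ✗ → not eligible.
Unlimited PTO Program — status full-time ✓; service 252 days ≥ 6 months (≈180 days) ✓; 40 hrs/wk ≥ 30 ✓ → eligible.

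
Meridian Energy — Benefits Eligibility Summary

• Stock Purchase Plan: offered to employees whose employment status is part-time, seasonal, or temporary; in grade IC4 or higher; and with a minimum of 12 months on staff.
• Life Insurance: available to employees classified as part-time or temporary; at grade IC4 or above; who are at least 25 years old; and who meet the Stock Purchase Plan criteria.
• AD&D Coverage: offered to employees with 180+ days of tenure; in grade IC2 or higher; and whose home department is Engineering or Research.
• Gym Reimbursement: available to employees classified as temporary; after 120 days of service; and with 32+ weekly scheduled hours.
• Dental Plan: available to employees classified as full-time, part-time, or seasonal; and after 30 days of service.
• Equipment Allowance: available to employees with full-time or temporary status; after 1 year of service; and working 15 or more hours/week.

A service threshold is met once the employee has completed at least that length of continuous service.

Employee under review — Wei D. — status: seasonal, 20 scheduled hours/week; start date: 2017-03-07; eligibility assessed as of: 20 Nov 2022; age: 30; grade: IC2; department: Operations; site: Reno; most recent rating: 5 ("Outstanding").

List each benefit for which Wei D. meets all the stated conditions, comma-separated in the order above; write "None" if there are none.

Service from 2017-03-07 to 20 Nov 2022: 2084 days.
Stock Purchase Plan — status seasonal ✓; grade IC2 < IC4 ✗ → not eligible.
Life Insurance — status seasonal ✗ (requires part-time or temporary) → not eligible.
AD&D Coverage — service 2084 days ≥ 180 days ✓; grade IC2 ≥ IC2 ✓; dept Operations ✗ → not eligible.
Gym Reimbursement — status seasonal ✗ (requires temporary) → not eligible.
Dental Plan — status seasonal ✓; service 2084 days ≥ 30 days ✓ → eligible.
Equipment Allowance — status seasonal ✗ (requires full-time or temporary) → not eligible.

Dental Plan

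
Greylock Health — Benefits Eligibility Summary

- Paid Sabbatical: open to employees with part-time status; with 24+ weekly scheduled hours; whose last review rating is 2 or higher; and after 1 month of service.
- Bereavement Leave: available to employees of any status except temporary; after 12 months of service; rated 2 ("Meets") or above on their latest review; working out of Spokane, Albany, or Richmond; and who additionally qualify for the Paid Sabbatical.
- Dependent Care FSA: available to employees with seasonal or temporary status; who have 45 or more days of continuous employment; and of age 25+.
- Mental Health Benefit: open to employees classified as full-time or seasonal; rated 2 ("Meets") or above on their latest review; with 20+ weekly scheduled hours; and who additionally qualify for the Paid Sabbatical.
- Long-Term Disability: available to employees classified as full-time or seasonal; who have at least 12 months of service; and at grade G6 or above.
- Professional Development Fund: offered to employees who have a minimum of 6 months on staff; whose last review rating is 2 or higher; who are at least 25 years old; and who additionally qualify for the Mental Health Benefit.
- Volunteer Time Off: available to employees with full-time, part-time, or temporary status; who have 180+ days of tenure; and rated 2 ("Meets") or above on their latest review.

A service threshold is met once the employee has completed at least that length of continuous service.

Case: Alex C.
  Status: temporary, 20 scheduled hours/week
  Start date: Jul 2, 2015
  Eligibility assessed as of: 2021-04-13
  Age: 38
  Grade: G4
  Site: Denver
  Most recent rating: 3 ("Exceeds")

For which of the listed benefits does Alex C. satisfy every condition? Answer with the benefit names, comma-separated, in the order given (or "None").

Service from Jul 2, 2015 to 2021-04-13: 2112 days.
Paid Sabbatical — status temporary ✗ (requires part-time) → not eligible.
Bereavement Leave — status temporary ✗ (excluded) → not eligible.
Dependent Care FSA — status temporary ✓; service 2112 days ≥ 45 days ✓; age 38 ≥ 25 ✓ → eligible.
Mental Health Benefit — status temporary ✗ (requires full-time or seasonal) → not eligible.
Long-Term Disability — status temporary ✗ (requires full-time or seasonal) → not eligible.
Professional Development Fund — service 2112 days ≥ 6 months (≈180 days) ✓; rating 3 ≥ 2 ✓; age 38 ≥ 25 ✓; not eligible for Mental Health Benefit ✗ → not eligible.
Volunteer Time Off — status temporary ✓; service 2112 days ≥ 180 days ✓; rating 3 ≥ 2 ✓ → eligible.

Dependent Care FSA, Volunteer Time Off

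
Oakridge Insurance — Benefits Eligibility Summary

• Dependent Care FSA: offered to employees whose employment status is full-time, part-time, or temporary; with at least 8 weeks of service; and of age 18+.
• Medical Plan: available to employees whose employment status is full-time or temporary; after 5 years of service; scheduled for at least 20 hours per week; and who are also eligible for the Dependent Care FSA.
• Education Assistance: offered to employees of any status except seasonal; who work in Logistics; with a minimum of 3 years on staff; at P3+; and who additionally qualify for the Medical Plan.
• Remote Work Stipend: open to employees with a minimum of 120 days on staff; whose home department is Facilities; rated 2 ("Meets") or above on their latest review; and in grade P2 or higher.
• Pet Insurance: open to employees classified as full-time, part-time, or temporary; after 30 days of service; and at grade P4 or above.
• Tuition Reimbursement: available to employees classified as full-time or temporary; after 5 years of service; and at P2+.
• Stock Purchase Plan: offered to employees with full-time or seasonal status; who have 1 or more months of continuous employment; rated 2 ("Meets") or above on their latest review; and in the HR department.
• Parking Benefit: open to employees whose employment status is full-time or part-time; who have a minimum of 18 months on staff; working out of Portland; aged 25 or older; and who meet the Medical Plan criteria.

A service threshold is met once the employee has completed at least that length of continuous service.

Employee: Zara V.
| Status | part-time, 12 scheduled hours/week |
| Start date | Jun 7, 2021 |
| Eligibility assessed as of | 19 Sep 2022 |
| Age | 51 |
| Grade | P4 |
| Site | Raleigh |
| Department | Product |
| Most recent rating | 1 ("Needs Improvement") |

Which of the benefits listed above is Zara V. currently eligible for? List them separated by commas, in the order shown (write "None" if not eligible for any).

Service from Jun 7, 2021 to 19 Sep 2022: 469 days.
Dependent Care FSA — status part-time ✓; service 469 days ≥ 8 weeks (≈56 days) ✓; age 51 ≥ 18 ✓ → eligible.
Medical Plan — status part-time ✗ (requires full-time or temporary) → not eligible.
Education Assistance — status part-time ✓ (not excluded); dept Product ✗ → not eligible.
Remote Work Stipend — service 469 days ≥ 120 days ✓; dept Product ✗ → not eligible.
Pet Insurance — status part-time ✓; service 469 days ≥ 30 days ✓; grade P4 ≥ P4 ✓ → eligible.
Tuition Reimbursement — status part-time ✗ (requires full-time or temporary) → not eligible.
Stock Purchase Plan — status part-time ✗ (requires full-time or seasonal) → not eligible.
Parking Benefit — status part-time ✓; service 469 days < 18 months (≈540 days) ✗ → not eligible.

Dependent Care FSA, Pet Insurance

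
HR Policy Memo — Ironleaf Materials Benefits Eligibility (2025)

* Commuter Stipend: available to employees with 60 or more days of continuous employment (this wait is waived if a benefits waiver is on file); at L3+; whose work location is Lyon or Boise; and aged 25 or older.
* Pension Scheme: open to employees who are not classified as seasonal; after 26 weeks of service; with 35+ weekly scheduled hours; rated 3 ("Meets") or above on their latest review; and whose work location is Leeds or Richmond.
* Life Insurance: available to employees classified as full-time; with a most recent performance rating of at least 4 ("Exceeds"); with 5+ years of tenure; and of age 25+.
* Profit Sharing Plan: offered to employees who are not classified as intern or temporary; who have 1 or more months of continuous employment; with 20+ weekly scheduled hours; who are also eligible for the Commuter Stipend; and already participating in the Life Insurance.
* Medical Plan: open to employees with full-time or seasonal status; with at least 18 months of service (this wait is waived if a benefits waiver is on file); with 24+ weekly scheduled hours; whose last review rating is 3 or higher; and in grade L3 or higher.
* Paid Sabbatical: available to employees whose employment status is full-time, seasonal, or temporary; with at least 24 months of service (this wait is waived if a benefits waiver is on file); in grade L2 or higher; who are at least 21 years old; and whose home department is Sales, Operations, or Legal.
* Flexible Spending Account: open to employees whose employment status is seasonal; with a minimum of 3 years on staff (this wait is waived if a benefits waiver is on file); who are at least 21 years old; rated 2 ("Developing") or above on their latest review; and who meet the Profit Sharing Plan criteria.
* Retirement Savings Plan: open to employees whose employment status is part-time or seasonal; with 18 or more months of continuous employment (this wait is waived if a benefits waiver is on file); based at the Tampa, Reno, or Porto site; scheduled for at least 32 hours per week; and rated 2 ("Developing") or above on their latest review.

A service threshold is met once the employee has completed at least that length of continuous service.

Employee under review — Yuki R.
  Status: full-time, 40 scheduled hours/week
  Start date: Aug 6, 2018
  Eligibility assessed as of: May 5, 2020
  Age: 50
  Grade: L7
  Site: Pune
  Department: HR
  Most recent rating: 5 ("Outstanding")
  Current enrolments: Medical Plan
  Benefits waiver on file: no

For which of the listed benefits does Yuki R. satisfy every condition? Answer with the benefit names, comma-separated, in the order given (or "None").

Medical Plan

Service from Aug 6, 2018 to May 5, 2020: 638 days.
Commuter Stipend — no waiver, service 638 days ≥ 60 days ✓; grade L7 ≥ L3 ✓; site Pune ✗ (not Lyon or Boise) → not eligible.
Pension Scheme — status full-time ✓ (not excluded); service 638 days ≥ 26 weeks (≈182 days) ✓; 40 hrs/wk ≥ 35 ✓; rating 5 ≥ 3 ✓; site Pune ✗ (not Leeds or Richmond) → not eligible.
Life Insurance — status full-time ✓; rating 5 ≥ 4 ✓; service 638 days < 5 years (≈1825 days) ✗ → not eligible.
Profit Sharing Plan — status full-time ✓ (not excluded); service 638 days ≥ 1 month (≈30 days) ✓; 40 hrs/wk ≥ 20 ✓; not eligible for Commuter Stipend ✗ → not eligible.
Medical Plan — status full-time ✓; no waiver, service 638 days ≥ 18 months (≈540 days) ✓; 40 hrs/wk ≥ 24 ✓; rating 5 ≥ 3 ✓; grade L7 ≥ L3 ✓ → eligible.
Paid Sabbatical — status full-time ✓; no waiver, service 638 days < 24 months (≈720 days) ✗ → not eligible.
Flexible Spending Account — status full-time ✗ (requires seasonal) → not eligible.
Retirement Savings Plan — status full-time ✗ (requires part-time or seasonal) → not eligible.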